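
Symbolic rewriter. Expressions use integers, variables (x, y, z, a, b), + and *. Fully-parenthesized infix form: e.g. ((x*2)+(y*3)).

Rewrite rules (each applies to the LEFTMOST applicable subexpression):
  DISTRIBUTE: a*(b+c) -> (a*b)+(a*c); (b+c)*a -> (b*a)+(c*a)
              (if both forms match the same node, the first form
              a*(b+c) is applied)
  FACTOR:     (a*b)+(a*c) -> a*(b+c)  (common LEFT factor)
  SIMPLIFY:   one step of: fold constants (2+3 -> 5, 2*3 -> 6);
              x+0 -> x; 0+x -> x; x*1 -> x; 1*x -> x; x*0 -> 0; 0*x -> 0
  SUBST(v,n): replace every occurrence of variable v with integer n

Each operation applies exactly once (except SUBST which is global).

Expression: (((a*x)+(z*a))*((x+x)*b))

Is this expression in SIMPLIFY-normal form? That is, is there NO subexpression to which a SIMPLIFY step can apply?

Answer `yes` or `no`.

Expression: (((a*x)+(z*a))*((x+x)*b))
Scanning for simplifiable subexpressions (pre-order)...
  at root: (((a*x)+(z*a))*((x+x)*b)) (not simplifiable)
  at L: ((a*x)+(z*a)) (not simplifiable)
  at LL: (a*x) (not simplifiable)
  at LR: (z*a) (not simplifiable)
  at R: ((x+x)*b) (not simplifiable)
  at RL: (x+x) (not simplifiable)
Result: no simplifiable subexpression found -> normal form.

Answer: yes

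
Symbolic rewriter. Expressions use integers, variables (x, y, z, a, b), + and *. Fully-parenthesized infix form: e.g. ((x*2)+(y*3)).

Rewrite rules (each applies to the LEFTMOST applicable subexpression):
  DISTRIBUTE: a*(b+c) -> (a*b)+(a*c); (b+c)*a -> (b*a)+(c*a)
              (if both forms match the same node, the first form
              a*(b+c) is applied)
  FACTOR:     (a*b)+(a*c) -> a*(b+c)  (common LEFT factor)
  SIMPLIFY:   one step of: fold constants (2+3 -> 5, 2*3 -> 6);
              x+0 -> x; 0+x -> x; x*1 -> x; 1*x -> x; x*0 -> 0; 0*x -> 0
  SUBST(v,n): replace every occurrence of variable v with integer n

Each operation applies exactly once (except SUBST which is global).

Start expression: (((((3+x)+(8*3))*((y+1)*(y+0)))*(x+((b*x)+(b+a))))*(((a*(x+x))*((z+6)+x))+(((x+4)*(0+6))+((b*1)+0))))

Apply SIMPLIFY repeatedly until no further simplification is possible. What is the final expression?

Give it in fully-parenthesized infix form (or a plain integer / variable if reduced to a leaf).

Start: (((((3+x)+(8*3))*((y+1)*(y+0)))*(x+((b*x)+(b+a))))*(((a*(x+x))*((z+6)+x))+(((x+4)*(0+6))+((b*1)+0))))
Step 1: at LLLR: (8*3) -> 24; overall: (((((3+x)+(8*3))*((y+1)*(y+0)))*(x+((b*x)+(b+a))))*(((a*(x+x))*((z+6)+x))+(((x+4)*(0+6))+((b*1)+0)))) -> (((((3+x)+24)*((y+1)*(y+0)))*(x+((b*x)+(b+a))))*(((a*(x+x))*((z+6)+x))+(((x+4)*(0+6))+((b*1)+0))))
Step 2: at LLRR: (y+0) -> y; overall: (((((3+x)+24)*((y+1)*(y+0)))*(x+((b*x)+(b+a))))*(((a*(x+x))*((z+6)+x))+(((x+4)*(0+6))+((b*1)+0)))) -> (((((3+x)+24)*((y+1)*y))*(x+((b*x)+(b+a))))*(((a*(x+x))*((z+6)+x))+(((x+4)*(0+6))+((b*1)+0))))
Step 3: at RRLR: (0+6) -> 6; overall: (((((3+x)+24)*((y+1)*y))*(x+((b*x)+(b+a))))*(((a*(x+x))*((z+6)+x))+(((x+4)*(0+6))+((b*1)+0)))) -> (((((3+x)+24)*((y+1)*y))*(x+((b*x)+(b+a))))*(((a*(x+x))*((z+6)+x))+(((x+4)*6)+((b*1)+0))))
Step 4: at RRR: ((b*1)+0) -> (b*1); overall: (((((3+x)+24)*((y+1)*y))*(x+((b*x)+(b+a))))*(((a*(x+x))*((z+6)+x))+(((x+4)*6)+((b*1)+0)))) -> (((((3+x)+24)*((y+1)*y))*(x+((b*x)+(b+a))))*(((a*(x+x))*((z+6)+x))+(((x+4)*6)+(b*1))))
Step 5: at RRR: (b*1) -> b; overall: (((((3+x)+24)*((y+1)*y))*(x+((b*x)+(b+a))))*(((a*(x+x))*((z+6)+x))+(((x+4)*6)+(b*1)))) -> (((((3+x)+24)*((y+1)*y))*(x+((b*x)+(b+a))))*(((a*(x+x))*((z+6)+x))+(((x+4)*6)+b)))
Fixed point: (((((3+x)+24)*((y+1)*y))*(x+((b*x)+(b+a))))*(((a*(x+x))*((z+6)+x))+(((x+4)*6)+b)))

Answer: (((((3+x)+24)*((y+1)*y))*(x+((b*x)+(b+a))))*(((a*(x+x))*((z+6)+x))+(((x+4)*6)+b)))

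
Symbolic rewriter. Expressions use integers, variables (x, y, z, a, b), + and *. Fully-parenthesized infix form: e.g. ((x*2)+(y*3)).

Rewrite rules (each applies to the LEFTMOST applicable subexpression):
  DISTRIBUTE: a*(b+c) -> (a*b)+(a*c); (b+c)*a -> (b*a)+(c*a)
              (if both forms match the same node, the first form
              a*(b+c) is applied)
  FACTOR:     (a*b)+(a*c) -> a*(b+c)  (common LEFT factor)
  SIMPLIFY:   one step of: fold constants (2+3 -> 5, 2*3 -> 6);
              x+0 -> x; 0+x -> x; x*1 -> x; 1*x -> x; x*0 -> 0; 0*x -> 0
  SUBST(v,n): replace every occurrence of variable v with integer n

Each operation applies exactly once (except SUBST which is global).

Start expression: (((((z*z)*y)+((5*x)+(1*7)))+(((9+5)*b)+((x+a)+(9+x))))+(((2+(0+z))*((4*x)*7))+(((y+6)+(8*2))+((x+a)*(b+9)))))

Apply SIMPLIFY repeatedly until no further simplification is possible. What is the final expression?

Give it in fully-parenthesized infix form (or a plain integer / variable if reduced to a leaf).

Answer: (((((z*z)*y)+((5*x)+7))+((14*b)+((x+a)+(9+x))))+(((2+z)*((4*x)*7))+(((y+6)+16)+((x+a)*(b+9)))))

Derivation:
Start: (((((z*z)*y)+((5*x)+(1*7)))+(((9+5)*b)+((x+a)+(9+x))))+(((2+(0+z))*((4*x)*7))+(((y+6)+(8*2))+((x+a)*(b+9)))))
Step 1: at LLRR: (1*7) -> 7; overall: (((((z*z)*y)+((5*x)+(1*7)))+(((9+5)*b)+((x+a)+(9+x))))+(((2+(0+z))*((4*x)*7))+(((y+6)+(8*2))+((x+a)*(b+9))))) -> (((((z*z)*y)+((5*x)+7))+(((9+5)*b)+((x+a)+(9+x))))+(((2+(0+z))*((4*x)*7))+(((y+6)+(8*2))+((x+a)*(b+9)))))
Step 2: at LRLL: (9+5) -> 14; overall: (((((z*z)*y)+((5*x)+7))+(((9+5)*b)+((x+a)+(9+x))))+(((2+(0+z))*((4*x)*7))+(((y+6)+(8*2))+((x+a)*(b+9))))) -> (((((z*z)*y)+((5*x)+7))+((14*b)+((x+a)+(9+x))))+(((2+(0+z))*((4*x)*7))+(((y+6)+(8*2))+((x+a)*(b+9)))))
Step 3: at RLLR: (0+z) -> z; overall: (((((z*z)*y)+((5*x)+7))+((14*b)+((x+a)+(9+x))))+(((2+(0+z))*((4*x)*7))+(((y+6)+(8*2))+((x+a)*(b+9))))) -> (((((z*z)*y)+((5*x)+7))+((14*b)+((x+a)+(9+x))))+(((2+z)*((4*x)*7))+(((y+6)+(8*2))+((x+a)*(b+9)))))
Step 4: at RRLR: (8*2) -> 16; overall: (((((z*z)*y)+((5*x)+7))+((14*b)+((x+a)+(9+x))))+(((2+z)*((4*x)*7))+(((y+6)+(8*2))+((x+a)*(b+9))))) -> (((((z*z)*y)+((5*x)+7))+((14*b)+((x+a)+(9+x))))+(((2+z)*((4*x)*7))+(((y+6)+16)+((x+a)*(b+9)))))
Fixed point: (((((z*z)*y)+((5*x)+7))+((14*b)+((x+a)+(9+x))))+(((2+z)*((4*x)*7))+(((y+6)+16)+((x+a)*(b+9)))))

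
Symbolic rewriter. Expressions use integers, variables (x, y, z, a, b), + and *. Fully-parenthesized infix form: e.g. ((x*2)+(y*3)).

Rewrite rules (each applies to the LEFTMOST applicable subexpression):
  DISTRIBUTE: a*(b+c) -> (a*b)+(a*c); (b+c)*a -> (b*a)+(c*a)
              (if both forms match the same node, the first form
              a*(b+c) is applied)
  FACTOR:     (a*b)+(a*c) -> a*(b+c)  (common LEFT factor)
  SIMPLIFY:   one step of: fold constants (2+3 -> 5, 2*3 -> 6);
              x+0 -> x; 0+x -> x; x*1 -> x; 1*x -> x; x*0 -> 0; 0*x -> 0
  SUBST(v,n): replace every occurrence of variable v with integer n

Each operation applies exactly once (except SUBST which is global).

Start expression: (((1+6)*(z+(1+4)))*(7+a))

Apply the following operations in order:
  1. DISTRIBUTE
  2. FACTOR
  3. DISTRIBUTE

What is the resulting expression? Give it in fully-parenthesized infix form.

Answer: ((((1+6)*(z+(1+4)))*7)+(((1+6)*(z+(1+4)))*a))

Derivation:
Start: (((1+6)*(z+(1+4)))*(7+a))
Apply DISTRIBUTE at root (target: (((1+6)*(z+(1+4)))*(7+a))): (((1+6)*(z+(1+4)))*(7+a)) -> ((((1+6)*(z+(1+4)))*7)+(((1+6)*(z+(1+4)))*a))
Apply FACTOR at root (target: ((((1+6)*(z+(1+4)))*7)+(((1+6)*(z+(1+4)))*a))): ((((1+6)*(z+(1+4)))*7)+(((1+6)*(z+(1+4)))*a)) -> (((1+6)*(z+(1+4)))*(7+a))
Apply DISTRIBUTE at root (target: (((1+6)*(z+(1+4)))*(7+a))): (((1+6)*(z+(1+4)))*(7+a)) -> ((((1+6)*(z+(1+4)))*7)+(((1+6)*(z+(1+4)))*a))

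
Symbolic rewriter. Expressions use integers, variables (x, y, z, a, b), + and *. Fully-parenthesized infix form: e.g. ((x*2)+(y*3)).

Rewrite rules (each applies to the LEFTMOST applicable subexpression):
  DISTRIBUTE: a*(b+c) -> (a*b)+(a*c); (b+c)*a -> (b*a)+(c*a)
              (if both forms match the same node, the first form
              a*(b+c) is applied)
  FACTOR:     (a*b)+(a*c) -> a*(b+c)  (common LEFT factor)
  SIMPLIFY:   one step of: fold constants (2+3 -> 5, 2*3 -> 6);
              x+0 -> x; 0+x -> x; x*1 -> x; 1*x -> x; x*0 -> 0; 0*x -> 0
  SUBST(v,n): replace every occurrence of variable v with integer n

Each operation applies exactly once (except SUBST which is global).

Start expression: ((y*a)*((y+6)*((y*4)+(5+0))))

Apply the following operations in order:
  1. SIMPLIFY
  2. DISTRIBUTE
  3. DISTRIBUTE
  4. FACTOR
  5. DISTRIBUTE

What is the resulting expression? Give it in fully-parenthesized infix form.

Start: ((y*a)*((y+6)*((y*4)+(5+0))))
Apply SIMPLIFY at RRR (target: (5+0)): ((y*a)*((y+6)*((y*4)+(5+0)))) -> ((y*a)*((y+6)*((y*4)+5)))
Apply DISTRIBUTE at R (target: ((y+6)*((y*4)+5))): ((y*a)*((y+6)*((y*4)+5))) -> ((y*a)*(((y+6)*(y*4))+((y+6)*5)))
Apply DISTRIBUTE at root (target: ((y*a)*(((y+6)*(y*4))+((y+6)*5)))): ((y*a)*(((y+6)*(y*4))+((y+6)*5))) -> (((y*a)*((y+6)*(y*4)))+((y*a)*((y+6)*5)))
Apply FACTOR at root (target: (((y*a)*((y+6)*(y*4)))+((y*a)*((y+6)*5)))): (((y*a)*((y+6)*(y*4)))+((y*a)*((y+6)*5))) -> ((y*a)*(((y+6)*(y*4))+((y+6)*5)))
Apply DISTRIBUTE at root (target: ((y*a)*(((y+6)*(y*4))+((y+6)*5)))): ((y*a)*(((y+6)*(y*4))+((y+6)*5))) -> (((y*a)*((y+6)*(y*4)))+((y*a)*((y+6)*5)))

Answer: (((y*a)*((y+6)*(y*4)))+((y*a)*((y+6)*5)))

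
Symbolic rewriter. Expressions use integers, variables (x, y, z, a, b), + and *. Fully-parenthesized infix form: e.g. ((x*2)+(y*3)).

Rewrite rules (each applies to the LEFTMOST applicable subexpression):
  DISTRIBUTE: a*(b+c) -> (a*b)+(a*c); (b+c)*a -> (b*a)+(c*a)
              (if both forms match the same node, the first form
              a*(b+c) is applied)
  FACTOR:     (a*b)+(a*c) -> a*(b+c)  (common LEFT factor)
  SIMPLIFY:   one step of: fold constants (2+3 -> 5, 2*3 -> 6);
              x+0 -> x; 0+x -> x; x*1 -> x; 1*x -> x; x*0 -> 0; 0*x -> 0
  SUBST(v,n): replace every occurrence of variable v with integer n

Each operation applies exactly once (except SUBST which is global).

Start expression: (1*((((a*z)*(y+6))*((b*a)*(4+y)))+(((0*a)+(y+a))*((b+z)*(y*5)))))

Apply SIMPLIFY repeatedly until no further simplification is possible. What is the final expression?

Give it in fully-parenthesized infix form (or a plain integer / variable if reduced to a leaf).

Answer: ((((a*z)*(y+6))*((b*a)*(4+y)))+((y+a)*((b+z)*(y*5))))

Derivation:
Start: (1*((((a*z)*(y+6))*((b*a)*(4+y)))+(((0*a)+(y+a))*((b+z)*(y*5)))))
Step 1: at root: (1*((((a*z)*(y+6))*((b*a)*(4+y)))+(((0*a)+(y+a))*((b+z)*(y*5))))) -> ((((a*z)*(y+6))*((b*a)*(4+y)))+(((0*a)+(y+a))*((b+z)*(y*5)))); overall: (1*((((a*z)*(y+6))*((b*a)*(4+y)))+(((0*a)+(y+a))*((b+z)*(y*5))))) -> ((((a*z)*(y+6))*((b*a)*(4+y)))+(((0*a)+(y+a))*((b+z)*(y*5))))
Step 2: at RLL: (0*a) -> 0; overall: ((((a*z)*(y+6))*((b*a)*(4+y)))+(((0*a)+(y+a))*((b+z)*(y*5)))) -> ((((a*z)*(y+6))*((b*a)*(4+y)))+((0+(y+a))*((b+z)*(y*5))))
Step 3: at RL: (0+(y+a)) -> (y+a); overall: ((((a*z)*(y+6))*((b*a)*(4+y)))+((0+(y+a))*((b+z)*(y*5)))) -> ((((a*z)*(y+6))*((b*a)*(4+y)))+((y+a)*((b+z)*(y*5))))
Fixed point: ((((a*z)*(y+6))*((b*a)*(4+y)))+((y+a)*((b+z)*(y*5))))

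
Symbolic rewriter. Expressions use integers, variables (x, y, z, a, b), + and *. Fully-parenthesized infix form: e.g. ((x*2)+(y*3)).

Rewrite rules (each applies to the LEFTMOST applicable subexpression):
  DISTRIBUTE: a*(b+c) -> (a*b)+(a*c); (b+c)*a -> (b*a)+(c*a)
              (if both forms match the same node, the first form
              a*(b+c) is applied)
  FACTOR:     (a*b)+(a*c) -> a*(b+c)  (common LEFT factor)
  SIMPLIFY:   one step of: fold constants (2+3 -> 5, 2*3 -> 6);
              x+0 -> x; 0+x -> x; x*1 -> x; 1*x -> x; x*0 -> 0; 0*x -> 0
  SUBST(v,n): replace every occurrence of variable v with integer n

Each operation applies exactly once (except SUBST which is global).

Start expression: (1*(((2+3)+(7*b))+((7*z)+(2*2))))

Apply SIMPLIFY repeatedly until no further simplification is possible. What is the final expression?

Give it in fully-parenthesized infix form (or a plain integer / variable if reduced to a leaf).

Answer: ((5+(7*b))+((7*z)+4))

Derivation:
Start: (1*(((2+3)+(7*b))+((7*z)+(2*2))))
Step 1: at root: (1*(((2+3)+(7*b))+((7*z)+(2*2)))) -> (((2+3)+(7*b))+((7*z)+(2*2))); overall: (1*(((2+3)+(7*b))+((7*z)+(2*2)))) -> (((2+3)+(7*b))+((7*z)+(2*2)))
Step 2: at LL: (2+3) -> 5; overall: (((2+3)+(7*b))+((7*z)+(2*2))) -> ((5+(7*b))+((7*z)+(2*2)))
Step 3: at RR: (2*2) -> 4; overall: ((5+(7*b))+((7*z)+(2*2))) -> ((5+(7*b))+((7*z)+4))
Fixed point: ((5+(7*b))+((7*z)+4))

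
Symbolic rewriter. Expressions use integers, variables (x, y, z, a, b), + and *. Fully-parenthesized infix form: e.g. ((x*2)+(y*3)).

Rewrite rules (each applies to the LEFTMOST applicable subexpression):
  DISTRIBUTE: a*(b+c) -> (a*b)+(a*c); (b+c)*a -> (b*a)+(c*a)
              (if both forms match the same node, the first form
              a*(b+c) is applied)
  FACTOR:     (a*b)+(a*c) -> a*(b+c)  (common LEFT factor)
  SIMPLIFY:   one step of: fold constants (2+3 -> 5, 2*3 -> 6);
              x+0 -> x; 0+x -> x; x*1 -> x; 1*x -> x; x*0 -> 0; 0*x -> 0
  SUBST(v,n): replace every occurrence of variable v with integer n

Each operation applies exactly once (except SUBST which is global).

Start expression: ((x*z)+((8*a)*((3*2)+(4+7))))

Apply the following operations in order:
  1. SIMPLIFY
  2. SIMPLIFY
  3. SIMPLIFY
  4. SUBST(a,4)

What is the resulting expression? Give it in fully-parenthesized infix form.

Start: ((x*z)+((8*a)*((3*2)+(4+7))))
Apply SIMPLIFY at RRL (target: (3*2)): ((x*z)+((8*a)*((3*2)+(4+7)))) -> ((x*z)+((8*a)*(6+(4+7))))
Apply SIMPLIFY at RRR (target: (4+7)): ((x*z)+((8*a)*(6+(4+7)))) -> ((x*z)+((8*a)*(6+11)))
Apply SIMPLIFY at RR (target: (6+11)): ((x*z)+((8*a)*(6+11))) -> ((x*z)+((8*a)*17))
Apply SUBST(a,4): ((x*z)+((8*a)*17)) -> ((x*z)+((8*4)*17))

Answer: ((x*z)+((8*4)*17))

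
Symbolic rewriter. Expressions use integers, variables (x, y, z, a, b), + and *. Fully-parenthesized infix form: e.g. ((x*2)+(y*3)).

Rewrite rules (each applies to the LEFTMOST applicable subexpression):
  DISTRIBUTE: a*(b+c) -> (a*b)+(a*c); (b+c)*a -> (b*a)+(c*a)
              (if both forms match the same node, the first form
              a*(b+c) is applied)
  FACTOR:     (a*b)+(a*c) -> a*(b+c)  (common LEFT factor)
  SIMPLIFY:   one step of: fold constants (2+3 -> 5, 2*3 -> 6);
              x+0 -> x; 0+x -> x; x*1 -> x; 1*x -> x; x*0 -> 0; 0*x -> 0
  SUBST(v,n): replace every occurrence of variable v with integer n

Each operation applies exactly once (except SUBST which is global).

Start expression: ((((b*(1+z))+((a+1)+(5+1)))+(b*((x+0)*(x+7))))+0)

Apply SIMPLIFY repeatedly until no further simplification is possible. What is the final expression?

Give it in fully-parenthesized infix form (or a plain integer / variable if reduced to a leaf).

Start: ((((b*(1+z))+((a+1)+(5+1)))+(b*((x+0)*(x+7))))+0)
Step 1: at root: ((((b*(1+z))+((a+1)+(5+1)))+(b*((x+0)*(x+7))))+0) -> (((b*(1+z))+((a+1)+(5+1)))+(b*((x+0)*(x+7)))); overall: ((((b*(1+z))+((a+1)+(5+1)))+(b*((x+0)*(x+7))))+0) -> (((b*(1+z))+((a+1)+(5+1)))+(b*((x+0)*(x+7))))
Step 2: at LRR: (5+1) -> 6; overall: (((b*(1+z))+((a+1)+(5+1)))+(b*((x+0)*(x+7)))) -> (((b*(1+z))+((a+1)+6))+(b*((x+0)*(x+7))))
Step 3: at RRL: (x+0) -> x; overall: (((b*(1+z))+((a+1)+6))+(b*((x+0)*(x+7)))) -> (((b*(1+z))+((a+1)+6))+(b*(x*(x+7))))
Fixed point: (((b*(1+z))+((a+1)+6))+(b*(x*(x+7))))

Answer: (((b*(1+z))+((a+1)+6))+(b*(x*(x+7))))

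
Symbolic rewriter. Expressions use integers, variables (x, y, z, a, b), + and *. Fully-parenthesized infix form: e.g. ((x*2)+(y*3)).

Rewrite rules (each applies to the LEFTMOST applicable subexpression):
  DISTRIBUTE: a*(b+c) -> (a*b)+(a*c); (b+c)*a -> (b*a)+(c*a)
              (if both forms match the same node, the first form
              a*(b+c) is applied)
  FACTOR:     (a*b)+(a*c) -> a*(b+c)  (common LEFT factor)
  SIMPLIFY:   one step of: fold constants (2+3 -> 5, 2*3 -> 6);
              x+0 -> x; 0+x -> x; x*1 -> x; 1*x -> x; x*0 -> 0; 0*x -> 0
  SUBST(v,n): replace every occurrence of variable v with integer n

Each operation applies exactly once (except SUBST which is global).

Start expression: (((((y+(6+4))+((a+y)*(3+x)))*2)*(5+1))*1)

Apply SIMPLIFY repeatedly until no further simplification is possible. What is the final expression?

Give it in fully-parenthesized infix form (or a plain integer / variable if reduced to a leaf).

Answer: ((((y+10)+((a+y)*(3+x)))*2)*6)

Derivation:
Start: (((((y+(6+4))+((a+y)*(3+x)))*2)*(5+1))*1)
Step 1: at root: (((((y+(6+4))+((a+y)*(3+x)))*2)*(5+1))*1) -> ((((y+(6+4))+((a+y)*(3+x)))*2)*(5+1)); overall: (((((y+(6+4))+((a+y)*(3+x)))*2)*(5+1))*1) -> ((((y+(6+4))+((a+y)*(3+x)))*2)*(5+1))
Step 2: at LLLR: (6+4) -> 10; overall: ((((y+(6+4))+((a+y)*(3+x)))*2)*(5+1)) -> ((((y+10)+((a+y)*(3+x)))*2)*(5+1))
Step 3: at R: (5+1) -> 6; overall: ((((y+10)+((a+y)*(3+x)))*2)*(5+1)) -> ((((y+10)+((a+y)*(3+x)))*2)*6)
Fixed point: ((((y+10)+((a+y)*(3+x)))*2)*6)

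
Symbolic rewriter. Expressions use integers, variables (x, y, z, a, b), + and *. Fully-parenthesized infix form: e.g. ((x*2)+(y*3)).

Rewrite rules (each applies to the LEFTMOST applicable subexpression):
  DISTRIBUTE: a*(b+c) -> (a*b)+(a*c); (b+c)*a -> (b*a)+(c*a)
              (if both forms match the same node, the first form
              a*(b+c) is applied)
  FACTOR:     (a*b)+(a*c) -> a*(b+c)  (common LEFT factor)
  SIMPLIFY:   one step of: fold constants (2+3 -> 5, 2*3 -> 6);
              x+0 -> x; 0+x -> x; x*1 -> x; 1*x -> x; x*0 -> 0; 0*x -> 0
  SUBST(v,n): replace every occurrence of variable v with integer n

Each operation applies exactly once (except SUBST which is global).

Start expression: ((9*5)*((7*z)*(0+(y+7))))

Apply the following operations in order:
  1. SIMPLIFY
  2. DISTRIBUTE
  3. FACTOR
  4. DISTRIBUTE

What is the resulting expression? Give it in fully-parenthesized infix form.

Start: ((9*5)*((7*z)*(0+(y+7))))
Apply SIMPLIFY at L (target: (9*5)): ((9*5)*((7*z)*(0+(y+7)))) -> (45*((7*z)*(0+(y+7))))
Apply DISTRIBUTE at R (target: ((7*z)*(0+(y+7)))): (45*((7*z)*(0+(y+7)))) -> (45*(((7*z)*0)+((7*z)*(y+7))))
Apply FACTOR at R (target: (((7*z)*0)+((7*z)*(y+7)))): (45*(((7*z)*0)+((7*z)*(y+7)))) -> (45*((7*z)*(0+(y+7))))
Apply DISTRIBUTE at R (target: ((7*z)*(0+(y+7)))): (45*((7*z)*(0+(y+7)))) -> (45*(((7*z)*0)+((7*z)*(y+7))))

Answer: (45*(((7*z)*0)+((7*z)*(y+7))))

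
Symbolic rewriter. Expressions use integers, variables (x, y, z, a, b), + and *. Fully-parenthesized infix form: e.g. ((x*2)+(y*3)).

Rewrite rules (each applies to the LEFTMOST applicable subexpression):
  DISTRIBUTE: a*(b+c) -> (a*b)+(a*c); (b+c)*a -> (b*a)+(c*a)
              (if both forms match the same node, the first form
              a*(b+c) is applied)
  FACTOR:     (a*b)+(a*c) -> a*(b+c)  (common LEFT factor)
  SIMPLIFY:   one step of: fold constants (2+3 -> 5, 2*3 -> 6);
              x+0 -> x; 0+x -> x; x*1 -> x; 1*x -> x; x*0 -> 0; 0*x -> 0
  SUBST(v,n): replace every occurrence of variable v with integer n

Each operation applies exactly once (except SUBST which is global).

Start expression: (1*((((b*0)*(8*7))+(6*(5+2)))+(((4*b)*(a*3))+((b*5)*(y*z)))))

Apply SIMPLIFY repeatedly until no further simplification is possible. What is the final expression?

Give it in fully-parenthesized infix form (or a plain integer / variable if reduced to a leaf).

Start: (1*((((b*0)*(8*7))+(6*(5+2)))+(((4*b)*(a*3))+((b*5)*(y*z)))))
Step 1: at root: (1*((((b*0)*(8*7))+(6*(5+2)))+(((4*b)*(a*3))+((b*5)*(y*z))))) -> ((((b*0)*(8*7))+(6*(5+2)))+(((4*b)*(a*3))+((b*5)*(y*z)))); overall: (1*((((b*0)*(8*7))+(6*(5+2)))+(((4*b)*(a*3))+((b*5)*(y*z))))) -> ((((b*0)*(8*7))+(6*(5+2)))+(((4*b)*(a*3))+((b*5)*(y*z))))
Step 2: at LLL: (b*0) -> 0; overall: ((((b*0)*(8*7))+(6*(5+2)))+(((4*b)*(a*3))+((b*5)*(y*z)))) -> (((0*(8*7))+(6*(5+2)))+(((4*b)*(a*3))+((b*5)*(y*z))))
Step 3: at LL: (0*(8*7)) -> 0; overall: (((0*(8*7))+(6*(5+2)))+(((4*b)*(a*3))+((b*5)*(y*z)))) -> ((0+(6*(5+2)))+(((4*b)*(a*3))+((b*5)*(y*z))))
Step 4: at L: (0+(6*(5+2))) -> (6*(5+2)); overall: ((0+(6*(5+2)))+(((4*b)*(a*3))+((b*5)*(y*z)))) -> ((6*(5+2))+(((4*b)*(a*3))+((b*5)*(y*z))))
Step 5: at LR: (5+2) -> 7; overall: ((6*(5+2))+(((4*b)*(a*3))+((b*5)*(y*z)))) -> ((6*7)+(((4*b)*(a*3))+((b*5)*(y*z))))
Step 6: at L: (6*7) -> 42; overall: ((6*7)+(((4*b)*(a*3))+((b*5)*(y*z)))) -> (42+(((4*b)*(a*3))+((b*5)*(y*z))))
Fixed point: (42+(((4*b)*(a*3))+((b*5)*(y*z))))

Answer: (42+(((4*b)*(a*3))+((b*5)*(y*z))))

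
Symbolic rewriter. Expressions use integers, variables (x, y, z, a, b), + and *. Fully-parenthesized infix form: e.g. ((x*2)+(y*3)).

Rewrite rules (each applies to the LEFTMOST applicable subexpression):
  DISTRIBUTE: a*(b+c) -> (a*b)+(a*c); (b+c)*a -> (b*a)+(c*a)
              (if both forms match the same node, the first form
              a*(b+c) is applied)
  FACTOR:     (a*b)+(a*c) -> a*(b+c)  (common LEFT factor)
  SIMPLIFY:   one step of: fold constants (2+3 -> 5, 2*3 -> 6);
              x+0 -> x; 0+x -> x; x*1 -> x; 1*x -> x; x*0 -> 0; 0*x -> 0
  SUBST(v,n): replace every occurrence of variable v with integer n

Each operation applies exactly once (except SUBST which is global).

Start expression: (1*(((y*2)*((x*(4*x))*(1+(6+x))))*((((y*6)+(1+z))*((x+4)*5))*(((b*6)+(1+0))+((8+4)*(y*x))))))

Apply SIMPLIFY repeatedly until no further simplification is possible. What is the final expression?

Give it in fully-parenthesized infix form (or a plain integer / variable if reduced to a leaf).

Answer: (((y*2)*((x*(4*x))*(1+(6+x))))*((((y*6)+(1+z))*((x+4)*5))*(((b*6)+1)+(12*(y*x)))))

Derivation:
Start: (1*(((y*2)*((x*(4*x))*(1+(6+x))))*((((y*6)+(1+z))*((x+4)*5))*(((b*6)+(1+0))+((8+4)*(y*x))))))
Step 1: at root: (1*(((y*2)*((x*(4*x))*(1+(6+x))))*((((y*6)+(1+z))*((x+4)*5))*(((b*6)+(1+0))+((8+4)*(y*x)))))) -> (((y*2)*((x*(4*x))*(1+(6+x))))*((((y*6)+(1+z))*((x+4)*5))*(((b*6)+(1+0))+((8+4)*(y*x))))); overall: (1*(((y*2)*((x*(4*x))*(1+(6+x))))*((((y*6)+(1+z))*((x+4)*5))*(((b*6)+(1+0))+((8+4)*(y*x)))))) -> (((y*2)*((x*(4*x))*(1+(6+x))))*((((y*6)+(1+z))*((x+4)*5))*(((b*6)+(1+0))+((8+4)*(y*x)))))
Step 2: at RRLR: (1+0) -> 1; overall: (((y*2)*((x*(4*x))*(1+(6+x))))*((((y*6)+(1+z))*((x+4)*5))*(((b*6)+(1+0))+((8+4)*(y*x))))) -> (((y*2)*((x*(4*x))*(1+(6+x))))*((((y*6)+(1+z))*((x+4)*5))*(((b*6)+1)+((8+4)*(y*x)))))
Step 3: at RRRL: (8+4) -> 12; overall: (((y*2)*((x*(4*x))*(1+(6+x))))*((((y*6)+(1+z))*((x+4)*5))*(((b*6)+1)+((8+4)*(y*x))))) -> (((y*2)*((x*(4*x))*(1+(6+x))))*((((y*6)+(1+z))*((x+4)*5))*(((b*6)+1)+(12*(y*x)))))
Fixed point: (((y*2)*((x*(4*x))*(1+(6+x))))*((((y*6)+(1+z))*((x+4)*5))*(((b*6)+1)+(12*(y*x)))))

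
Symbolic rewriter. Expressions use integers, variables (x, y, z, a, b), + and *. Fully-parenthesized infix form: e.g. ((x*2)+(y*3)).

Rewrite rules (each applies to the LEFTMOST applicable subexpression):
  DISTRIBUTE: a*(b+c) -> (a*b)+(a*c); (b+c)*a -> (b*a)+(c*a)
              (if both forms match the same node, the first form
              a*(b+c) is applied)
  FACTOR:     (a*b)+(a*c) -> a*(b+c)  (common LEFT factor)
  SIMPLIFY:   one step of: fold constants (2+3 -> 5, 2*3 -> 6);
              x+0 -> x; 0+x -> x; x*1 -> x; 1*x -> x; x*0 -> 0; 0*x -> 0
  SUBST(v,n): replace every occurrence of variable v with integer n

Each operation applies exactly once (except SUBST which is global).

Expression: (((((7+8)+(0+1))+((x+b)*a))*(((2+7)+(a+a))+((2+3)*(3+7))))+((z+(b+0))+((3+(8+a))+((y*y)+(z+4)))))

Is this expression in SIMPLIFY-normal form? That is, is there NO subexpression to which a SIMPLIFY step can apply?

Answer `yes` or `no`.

Answer: no

Derivation:
Expression: (((((7+8)+(0+1))+((x+b)*a))*(((2+7)+(a+a))+((2+3)*(3+7))))+((z+(b+0))+((3+(8+a))+((y*y)+(z+4)))))
Scanning for simplifiable subexpressions (pre-order)...
  at root: (((((7+8)+(0+1))+((x+b)*a))*(((2+7)+(a+a))+((2+3)*(3+7))))+((z+(b+0))+((3+(8+a))+((y*y)+(z+4))))) (not simplifiable)
  at L: ((((7+8)+(0+1))+((x+b)*a))*(((2+7)+(a+a))+((2+3)*(3+7)))) (not simplifiable)
  at LL: (((7+8)+(0+1))+((x+b)*a)) (not simplifiable)
  at LLL: ((7+8)+(0+1)) (not simplifiable)
  at LLLL: (7+8) (SIMPLIFIABLE)
  at LLLR: (0+1) (SIMPLIFIABLE)
  at LLR: ((x+b)*a) (not simplifiable)
  at LLRL: (x+b) (not simplifiable)
  at LR: (((2+7)+(a+a))+((2+3)*(3+7))) (not simplifiable)
  at LRL: ((2+7)+(a+a)) (not simplifiable)
  at LRLL: (2+7) (SIMPLIFIABLE)
  at LRLR: (a+a) (not simplifiable)
  at LRR: ((2+3)*(3+7)) (not simplifiable)
  at LRRL: (2+3) (SIMPLIFIABLE)
  at LRRR: (3+7) (SIMPLIFIABLE)
  at R: ((z+(b+0))+((3+(8+a))+((y*y)+(z+4)))) (not simplifiable)
  at RL: (z+(b+0)) (not simplifiable)
  at RLR: (b+0) (SIMPLIFIABLE)
  at RR: ((3+(8+a))+((y*y)+(z+4))) (not simplifiable)
  at RRL: (3+(8+a)) (not simplifiable)
  at RRLR: (8+a) (not simplifiable)
  at RRR: ((y*y)+(z+4)) (not simplifiable)
  at RRRL: (y*y) (not simplifiable)
  at RRRR: (z+4) (not simplifiable)
Found simplifiable subexpr at path LLLL: (7+8)
One SIMPLIFY step would give: ((((15+(0+1))+((x+b)*a))*(((2+7)+(a+a))+((2+3)*(3+7))))+((z+(b+0))+((3+(8+a))+((y*y)+(z+4)))))
-> NOT in normal form.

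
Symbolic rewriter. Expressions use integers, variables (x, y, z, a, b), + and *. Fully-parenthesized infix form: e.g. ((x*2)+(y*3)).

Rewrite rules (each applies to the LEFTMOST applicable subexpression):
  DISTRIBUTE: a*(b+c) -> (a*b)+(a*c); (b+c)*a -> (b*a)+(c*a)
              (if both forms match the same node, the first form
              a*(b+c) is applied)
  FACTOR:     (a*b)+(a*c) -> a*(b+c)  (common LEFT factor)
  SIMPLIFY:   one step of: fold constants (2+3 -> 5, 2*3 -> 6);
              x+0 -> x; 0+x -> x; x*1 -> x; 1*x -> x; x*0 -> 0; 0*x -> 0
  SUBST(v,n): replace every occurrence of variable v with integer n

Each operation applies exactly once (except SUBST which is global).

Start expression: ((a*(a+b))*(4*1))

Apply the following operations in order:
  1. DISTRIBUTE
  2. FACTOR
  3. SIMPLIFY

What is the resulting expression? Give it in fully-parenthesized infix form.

Start: ((a*(a+b))*(4*1))
Apply DISTRIBUTE at L (target: (a*(a+b))): ((a*(a+b))*(4*1)) -> (((a*a)+(a*b))*(4*1))
Apply FACTOR at L (target: ((a*a)+(a*b))): (((a*a)+(a*b))*(4*1)) -> ((a*(a+b))*(4*1))
Apply SIMPLIFY at R (target: (4*1)): ((a*(a+b))*(4*1)) -> ((a*(a+b))*4)

Answer: ((a*(a+b))*4)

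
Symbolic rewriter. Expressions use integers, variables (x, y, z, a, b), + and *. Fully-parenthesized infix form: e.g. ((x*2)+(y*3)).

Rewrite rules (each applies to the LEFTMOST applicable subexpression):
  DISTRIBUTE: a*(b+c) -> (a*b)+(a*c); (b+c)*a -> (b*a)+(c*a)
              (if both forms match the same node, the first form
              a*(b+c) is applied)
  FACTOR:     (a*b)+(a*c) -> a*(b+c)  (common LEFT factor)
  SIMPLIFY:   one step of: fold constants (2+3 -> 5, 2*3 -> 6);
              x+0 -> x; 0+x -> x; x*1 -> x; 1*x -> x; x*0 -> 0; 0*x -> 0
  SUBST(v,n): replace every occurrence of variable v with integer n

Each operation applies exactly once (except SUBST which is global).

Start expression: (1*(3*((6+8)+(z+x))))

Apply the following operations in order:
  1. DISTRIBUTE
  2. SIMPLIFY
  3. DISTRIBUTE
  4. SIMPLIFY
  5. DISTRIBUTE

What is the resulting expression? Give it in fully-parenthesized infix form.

Answer: ((18+(3*8))+((3*z)+(3*x)))

Derivation:
Start: (1*(3*((6+8)+(z+x))))
Apply DISTRIBUTE at R (target: (3*((6+8)+(z+x)))): (1*(3*((6+8)+(z+x)))) -> (1*((3*(6+8))+(3*(z+x))))
Apply SIMPLIFY at root (target: (1*((3*(6+8))+(3*(z+x))))): (1*((3*(6+8))+(3*(z+x)))) -> ((3*(6+8))+(3*(z+x)))
Apply DISTRIBUTE at L (target: (3*(6+8))): ((3*(6+8))+(3*(z+x))) -> (((3*6)+(3*8))+(3*(z+x)))
Apply SIMPLIFY at LL (target: (3*6)): (((3*6)+(3*8))+(3*(z+x))) -> ((18+(3*8))+(3*(z+x)))
Apply DISTRIBUTE at R (target: (3*(z+x))): ((18+(3*8))+(3*(z+x))) -> ((18+(3*8))+((3*z)+(3*x)))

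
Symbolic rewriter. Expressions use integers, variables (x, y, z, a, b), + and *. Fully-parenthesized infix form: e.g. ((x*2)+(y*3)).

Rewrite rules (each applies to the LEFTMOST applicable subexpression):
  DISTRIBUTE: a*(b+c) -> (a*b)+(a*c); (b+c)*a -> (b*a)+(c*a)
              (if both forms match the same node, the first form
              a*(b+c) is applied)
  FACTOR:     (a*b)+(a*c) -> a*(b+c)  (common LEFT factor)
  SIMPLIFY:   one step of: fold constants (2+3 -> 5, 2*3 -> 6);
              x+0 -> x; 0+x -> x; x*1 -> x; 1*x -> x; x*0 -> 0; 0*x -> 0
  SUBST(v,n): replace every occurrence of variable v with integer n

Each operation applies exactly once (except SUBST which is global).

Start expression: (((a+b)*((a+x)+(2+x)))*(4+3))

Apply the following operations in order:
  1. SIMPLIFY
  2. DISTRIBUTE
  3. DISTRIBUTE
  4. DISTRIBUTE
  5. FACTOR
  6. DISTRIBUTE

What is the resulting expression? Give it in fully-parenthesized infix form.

Start: (((a+b)*((a+x)+(2+x)))*(4+3))
Apply SIMPLIFY at R (target: (4+3)): (((a+b)*((a+x)+(2+x)))*(4+3)) -> (((a+b)*((a+x)+(2+x)))*7)
Apply DISTRIBUTE at L (target: ((a+b)*((a+x)+(2+x)))): (((a+b)*((a+x)+(2+x)))*7) -> ((((a+b)*(a+x))+((a+b)*(2+x)))*7)
Apply DISTRIBUTE at root (target: ((((a+b)*(a+x))+((a+b)*(2+x)))*7)): ((((a+b)*(a+x))+((a+b)*(2+x)))*7) -> ((((a+b)*(a+x))*7)+(((a+b)*(2+x))*7))
Apply DISTRIBUTE at LL (target: ((a+b)*(a+x))): ((((a+b)*(a+x))*7)+(((a+b)*(2+x))*7)) -> (((((a+b)*a)+((a+b)*x))*7)+(((a+b)*(2+x))*7))
Apply FACTOR at LL (target: (((a+b)*a)+((a+b)*x))): (((((a+b)*a)+((a+b)*x))*7)+(((a+b)*(2+x))*7)) -> ((((a+b)*(a+x))*7)+(((a+b)*(2+x))*7))
Apply DISTRIBUTE at LL (target: ((a+b)*(a+x))): ((((a+b)*(a+x))*7)+(((a+b)*(2+x))*7)) -> (((((a+b)*a)+((a+b)*x))*7)+(((a+b)*(2+x))*7))

Answer: (((((a+b)*a)+((a+b)*x))*7)+(((a+b)*(2+x))*7))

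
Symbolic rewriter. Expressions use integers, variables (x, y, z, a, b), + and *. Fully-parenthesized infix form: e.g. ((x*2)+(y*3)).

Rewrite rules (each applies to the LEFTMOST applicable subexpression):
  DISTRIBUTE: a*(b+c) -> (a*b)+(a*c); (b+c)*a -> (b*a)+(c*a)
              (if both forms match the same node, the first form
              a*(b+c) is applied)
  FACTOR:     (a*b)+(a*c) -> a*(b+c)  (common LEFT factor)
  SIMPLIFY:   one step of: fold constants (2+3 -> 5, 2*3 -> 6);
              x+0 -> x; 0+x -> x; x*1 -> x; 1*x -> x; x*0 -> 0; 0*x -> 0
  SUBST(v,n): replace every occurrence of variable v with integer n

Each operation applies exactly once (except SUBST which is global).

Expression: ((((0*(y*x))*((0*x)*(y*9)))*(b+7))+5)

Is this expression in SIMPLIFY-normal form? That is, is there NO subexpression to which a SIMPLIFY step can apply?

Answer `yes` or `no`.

Expression: ((((0*(y*x))*((0*x)*(y*9)))*(b+7))+5)
Scanning for simplifiable subexpressions (pre-order)...
  at root: ((((0*(y*x))*((0*x)*(y*9)))*(b+7))+5) (not simplifiable)
  at L: (((0*(y*x))*((0*x)*(y*9)))*(b+7)) (not simplifiable)
  at LL: ((0*(y*x))*((0*x)*(y*9))) (not simplifiable)
  at LLL: (0*(y*x)) (SIMPLIFIABLE)
  at LLLR: (y*x) (not simplifiable)
  at LLR: ((0*x)*(y*9)) (not simplifiable)
  at LLRL: (0*x) (SIMPLIFIABLE)
  at LLRR: (y*9) (not simplifiable)
  at LR: (b+7) (not simplifiable)
Found simplifiable subexpr at path LLL: (0*(y*x))
One SIMPLIFY step would give: (((0*((0*x)*(y*9)))*(b+7))+5)
-> NOT in normal form.

Answer: no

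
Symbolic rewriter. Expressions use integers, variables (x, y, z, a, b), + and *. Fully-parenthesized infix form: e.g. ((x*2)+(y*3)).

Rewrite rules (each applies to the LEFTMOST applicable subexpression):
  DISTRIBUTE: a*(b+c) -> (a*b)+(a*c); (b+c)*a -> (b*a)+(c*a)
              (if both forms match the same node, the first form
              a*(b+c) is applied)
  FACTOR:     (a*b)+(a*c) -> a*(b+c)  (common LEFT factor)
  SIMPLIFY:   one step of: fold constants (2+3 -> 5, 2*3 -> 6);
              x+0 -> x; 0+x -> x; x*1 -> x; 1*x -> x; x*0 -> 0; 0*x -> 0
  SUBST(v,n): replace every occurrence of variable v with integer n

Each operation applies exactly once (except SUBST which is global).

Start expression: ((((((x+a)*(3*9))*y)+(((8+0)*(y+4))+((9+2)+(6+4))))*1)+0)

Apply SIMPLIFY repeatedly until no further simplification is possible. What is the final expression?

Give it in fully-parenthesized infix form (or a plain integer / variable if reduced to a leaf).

Start: ((((((x+a)*(3*9))*y)+(((8+0)*(y+4))+((9+2)+(6+4))))*1)+0)
Step 1: at root: ((((((x+a)*(3*9))*y)+(((8+0)*(y+4))+((9+2)+(6+4))))*1)+0) -> (((((x+a)*(3*9))*y)+(((8+0)*(y+4))+((9+2)+(6+4))))*1); overall: ((((((x+a)*(3*9))*y)+(((8+0)*(y+4))+((9+2)+(6+4))))*1)+0) -> (((((x+a)*(3*9))*y)+(((8+0)*(y+4))+((9+2)+(6+4))))*1)
Step 2: at root: (((((x+a)*(3*9))*y)+(((8+0)*(y+4))+((9+2)+(6+4))))*1) -> ((((x+a)*(3*9))*y)+(((8+0)*(y+4))+((9+2)+(6+4)))); overall: (((((x+a)*(3*9))*y)+(((8+0)*(y+4))+((9+2)+(6+4))))*1) -> ((((x+a)*(3*9))*y)+(((8+0)*(y+4))+((9+2)+(6+4))))
Step 3: at LLR: (3*9) -> 27; overall: ((((x+a)*(3*9))*y)+(((8+0)*(y+4))+((9+2)+(6+4)))) -> ((((x+a)*27)*y)+(((8+0)*(y+4))+((9+2)+(6+4))))
Step 4: at RLL: (8+0) -> 8; overall: ((((x+a)*27)*y)+(((8+0)*(y+4))+((9+2)+(6+4)))) -> ((((x+a)*27)*y)+((8*(y+4))+((9+2)+(6+4))))
Step 5: at RRL: (9+2) -> 11; overall: ((((x+a)*27)*y)+((8*(y+4))+((9+2)+(6+4)))) -> ((((x+a)*27)*y)+((8*(y+4))+(11+(6+4))))
Step 6: at RRR: (6+4) -> 10; overall: ((((x+a)*27)*y)+((8*(y+4))+(11+(6+4)))) -> ((((x+a)*27)*y)+((8*(y+4))+(11+10)))
Step 7: at RR: (11+10) -> 21; overall: ((((x+a)*27)*y)+((8*(y+4))+(11+10))) -> ((((x+a)*27)*y)+((8*(y+4))+21))
Fixed point: ((((x+a)*27)*y)+((8*(y+4))+21))

Answer: ((((x+a)*27)*y)+((8*(y+4))+21))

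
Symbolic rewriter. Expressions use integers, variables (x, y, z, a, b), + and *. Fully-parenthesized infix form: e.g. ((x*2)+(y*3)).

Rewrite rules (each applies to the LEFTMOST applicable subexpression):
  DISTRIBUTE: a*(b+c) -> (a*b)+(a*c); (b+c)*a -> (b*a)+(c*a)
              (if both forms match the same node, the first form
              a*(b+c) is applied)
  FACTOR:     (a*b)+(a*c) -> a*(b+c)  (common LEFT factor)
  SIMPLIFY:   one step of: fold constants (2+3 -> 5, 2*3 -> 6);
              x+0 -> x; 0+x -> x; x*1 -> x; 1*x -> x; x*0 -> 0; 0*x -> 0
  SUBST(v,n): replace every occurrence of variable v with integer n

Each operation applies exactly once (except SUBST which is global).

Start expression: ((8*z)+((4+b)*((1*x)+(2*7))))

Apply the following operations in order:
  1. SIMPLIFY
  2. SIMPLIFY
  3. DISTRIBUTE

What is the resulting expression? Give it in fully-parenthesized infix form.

Answer: ((8*z)+(((4+b)*x)+((4+b)*14)))

Derivation:
Start: ((8*z)+((4+b)*((1*x)+(2*7))))
Apply SIMPLIFY at RRL (target: (1*x)): ((8*z)+((4+b)*((1*x)+(2*7)))) -> ((8*z)+((4+b)*(x+(2*7))))
Apply SIMPLIFY at RRR (target: (2*7)): ((8*z)+((4+b)*(x+(2*7)))) -> ((8*z)+((4+b)*(x+14)))
Apply DISTRIBUTE at R (target: ((4+b)*(x+14))): ((8*z)+((4+b)*(x+14))) -> ((8*z)+(((4+b)*x)+((4+b)*14)))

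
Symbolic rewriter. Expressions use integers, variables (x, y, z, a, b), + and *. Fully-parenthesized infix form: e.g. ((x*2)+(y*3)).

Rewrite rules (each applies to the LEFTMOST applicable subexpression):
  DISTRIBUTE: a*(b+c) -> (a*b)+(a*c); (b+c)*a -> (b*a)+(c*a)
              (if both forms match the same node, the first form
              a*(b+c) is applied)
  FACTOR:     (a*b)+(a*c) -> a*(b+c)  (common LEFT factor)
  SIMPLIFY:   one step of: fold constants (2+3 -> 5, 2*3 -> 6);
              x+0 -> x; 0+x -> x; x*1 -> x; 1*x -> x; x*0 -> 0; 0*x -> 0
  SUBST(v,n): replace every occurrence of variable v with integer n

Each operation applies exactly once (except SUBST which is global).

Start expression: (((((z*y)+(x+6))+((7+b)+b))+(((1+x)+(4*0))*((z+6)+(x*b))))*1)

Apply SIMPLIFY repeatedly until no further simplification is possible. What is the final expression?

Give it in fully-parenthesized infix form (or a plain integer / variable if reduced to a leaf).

Start: (((((z*y)+(x+6))+((7+b)+b))+(((1+x)+(4*0))*((z+6)+(x*b))))*1)
Step 1: at root: (((((z*y)+(x+6))+((7+b)+b))+(((1+x)+(4*0))*((z+6)+(x*b))))*1) -> ((((z*y)+(x+6))+((7+b)+b))+(((1+x)+(4*0))*((z+6)+(x*b)))); overall: (((((z*y)+(x+6))+((7+b)+b))+(((1+x)+(4*0))*((z+6)+(x*b))))*1) -> ((((z*y)+(x+6))+((7+b)+b))+(((1+x)+(4*0))*((z+6)+(x*b))))
Step 2: at RLR: (4*0) -> 0; overall: ((((z*y)+(x+6))+((7+b)+b))+(((1+x)+(4*0))*((z+6)+(x*b)))) -> ((((z*y)+(x+6))+((7+b)+b))+(((1+x)+0)*((z+6)+(x*b))))
Step 3: at RL: ((1+x)+0) -> (1+x); overall: ((((z*y)+(x+6))+((7+b)+b))+(((1+x)+0)*((z+6)+(x*b)))) -> ((((z*y)+(x+6))+((7+b)+b))+((1+x)*((z+6)+(x*b))))
Fixed point: ((((z*y)+(x+6))+((7+b)+b))+((1+x)*((z+6)+(x*b))))

Answer: ((((z*y)+(x+6))+((7+b)+b))+((1+x)*((z+6)+(x*b))))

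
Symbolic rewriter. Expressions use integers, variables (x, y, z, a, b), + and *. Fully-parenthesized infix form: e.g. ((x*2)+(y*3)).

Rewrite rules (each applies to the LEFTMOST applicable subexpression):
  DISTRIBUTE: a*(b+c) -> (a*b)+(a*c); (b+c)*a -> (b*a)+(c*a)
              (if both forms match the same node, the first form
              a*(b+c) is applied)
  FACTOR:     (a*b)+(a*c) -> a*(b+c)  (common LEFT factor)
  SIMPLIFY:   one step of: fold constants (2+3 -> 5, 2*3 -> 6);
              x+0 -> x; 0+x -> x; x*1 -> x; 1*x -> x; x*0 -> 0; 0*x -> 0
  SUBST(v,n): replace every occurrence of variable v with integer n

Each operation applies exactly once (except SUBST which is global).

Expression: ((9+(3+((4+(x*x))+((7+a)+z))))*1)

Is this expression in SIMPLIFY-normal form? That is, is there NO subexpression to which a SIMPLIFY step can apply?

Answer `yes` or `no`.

Expression: ((9+(3+((4+(x*x))+((7+a)+z))))*1)
Scanning for simplifiable subexpressions (pre-order)...
  at root: ((9+(3+((4+(x*x))+((7+a)+z))))*1) (SIMPLIFIABLE)
  at L: (9+(3+((4+(x*x))+((7+a)+z)))) (not simplifiable)
  at LR: (3+((4+(x*x))+((7+a)+z))) (not simplifiable)
  at LRR: ((4+(x*x))+((7+a)+z)) (not simplifiable)
  at LRRL: (4+(x*x)) (not simplifiable)
  at LRRLR: (x*x) (not simplifiable)
  at LRRR: ((7+a)+z) (not simplifiable)
  at LRRRL: (7+a) (not simplifiable)
Found simplifiable subexpr at path root: ((9+(3+((4+(x*x))+((7+a)+z))))*1)
One SIMPLIFY step would give: (9+(3+((4+(x*x))+((7+a)+z))))
-> NOT in normal form.

Answer: no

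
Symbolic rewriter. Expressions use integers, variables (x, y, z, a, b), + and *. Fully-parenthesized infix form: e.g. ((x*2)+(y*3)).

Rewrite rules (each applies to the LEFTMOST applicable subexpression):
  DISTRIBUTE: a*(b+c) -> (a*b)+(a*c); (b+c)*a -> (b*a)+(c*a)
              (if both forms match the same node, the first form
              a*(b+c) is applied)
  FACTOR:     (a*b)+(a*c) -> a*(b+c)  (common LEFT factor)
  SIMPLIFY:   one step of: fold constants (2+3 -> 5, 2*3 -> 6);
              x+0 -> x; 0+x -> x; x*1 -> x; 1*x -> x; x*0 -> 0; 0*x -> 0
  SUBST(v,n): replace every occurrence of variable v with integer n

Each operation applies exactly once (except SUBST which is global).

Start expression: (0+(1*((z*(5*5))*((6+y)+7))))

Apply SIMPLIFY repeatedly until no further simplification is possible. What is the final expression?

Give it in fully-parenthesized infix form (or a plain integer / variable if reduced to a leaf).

Start: (0+(1*((z*(5*5))*((6+y)+7))))
Step 1: at root: (0+(1*((z*(5*5))*((6+y)+7)))) -> (1*((z*(5*5))*((6+y)+7))); overall: (0+(1*((z*(5*5))*((6+y)+7)))) -> (1*((z*(5*5))*((6+y)+7)))
Step 2: at root: (1*((z*(5*5))*((6+y)+7))) -> ((z*(5*5))*((6+y)+7)); overall: (1*((z*(5*5))*((6+y)+7))) -> ((z*(5*5))*((6+y)+7))
Step 3: at LR: (5*5) -> 25; overall: ((z*(5*5))*((6+y)+7)) -> ((z*25)*((6+y)+7))
Fixed point: ((z*25)*((6+y)+7))

Answer: ((z*25)*((6+y)+7))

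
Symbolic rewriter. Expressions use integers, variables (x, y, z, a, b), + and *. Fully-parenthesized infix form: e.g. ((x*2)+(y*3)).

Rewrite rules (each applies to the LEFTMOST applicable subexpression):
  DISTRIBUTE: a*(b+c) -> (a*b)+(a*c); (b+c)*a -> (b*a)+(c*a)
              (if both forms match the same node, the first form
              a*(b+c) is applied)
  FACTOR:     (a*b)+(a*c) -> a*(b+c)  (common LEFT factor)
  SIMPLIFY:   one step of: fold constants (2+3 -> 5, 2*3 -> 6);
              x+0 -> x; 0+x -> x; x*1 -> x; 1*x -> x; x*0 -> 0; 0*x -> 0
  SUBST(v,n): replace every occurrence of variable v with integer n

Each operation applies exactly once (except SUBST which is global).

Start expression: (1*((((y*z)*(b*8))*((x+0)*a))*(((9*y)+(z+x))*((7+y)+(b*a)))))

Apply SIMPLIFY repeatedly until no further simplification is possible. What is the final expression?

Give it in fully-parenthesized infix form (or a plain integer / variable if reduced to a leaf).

Start: (1*((((y*z)*(b*8))*((x+0)*a))*(((9*y)+(z+x))*((7+y)+(b*a)))))
Step 1: at root: (1*((((y*z)*(b*8))*((x+0)*a))*(((9*y)+(z+x))*((7+y)+(b*a))))) -> ((((y*z)*(b*8))*((x+0)*a))*(((9*y)+(z+x))*((7+y)+(b*a)))); overall: (1*((((y*z)*(b*8))*((x+0)*a))*(((9*y)+(z+x))*((7+y)+(b*a))))) -> ((((y*z)*(b*8))*((x+0)*a))*(((9*y)+(z+x))*((7+y)+(b*a))))
Step 2: at LRL: (x+0) -> x; overall: ((((y*z)*(b*8))*((x+0)*a))*(((9*y)+(z+x))*((7+y)+(b*a)))) -> ((((y*z)*(b*8))*(x*a))*(((9*y)+(z+x))*((7+y)+(b*a))))
Fixed point: ((((y*z)*(b*8))*(x*a))*(((9*y)+(z+x))*((7+y)+(b*a))))

Answer: ((((y*z)*(b*8))*(x*a))*(((9*y)+(z+x))*((7+y)+(b*a))))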